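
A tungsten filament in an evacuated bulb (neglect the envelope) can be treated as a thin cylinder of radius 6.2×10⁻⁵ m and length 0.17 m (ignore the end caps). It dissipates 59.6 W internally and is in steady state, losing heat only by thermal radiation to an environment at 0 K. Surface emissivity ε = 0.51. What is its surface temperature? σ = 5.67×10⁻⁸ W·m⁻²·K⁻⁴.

Steady state: internal power = radiated power, P = εσA T⁴.
Radiating area A = 2πrL = 6.622×10⁻⁵ m².
T⁴ = P/(εσA) = 59.6/(0.51·5.67×10⁻⁸·6.622×10⁻⁵) = 3.112×10¹³ K⁴.
T = (3.112×10¹³)^(1/4).

T ≈ 2360 K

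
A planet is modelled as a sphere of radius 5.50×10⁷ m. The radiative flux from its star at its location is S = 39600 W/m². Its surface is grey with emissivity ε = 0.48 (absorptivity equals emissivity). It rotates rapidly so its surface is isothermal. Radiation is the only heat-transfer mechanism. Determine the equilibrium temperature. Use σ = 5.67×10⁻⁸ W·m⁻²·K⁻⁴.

At equilibrium, absorbed power = emitted power.
Absorbing cross-section = πr² = 9.503×10¹⁵ m²; emitting surface = 4πr² = 3.801×10¹⁶ m² (ratio 4).
εS·A_cross = εσ·A_surf·T⁴  ⇒  T⁴ = S/(4σ)   (ε cancels).
T⁴ = 39600/(4·5.67×10⁻⁸) = 1.746×10¹¹ K⁴.
T = (1.746×10¹¹)^(1/4).

T ≈ 646 K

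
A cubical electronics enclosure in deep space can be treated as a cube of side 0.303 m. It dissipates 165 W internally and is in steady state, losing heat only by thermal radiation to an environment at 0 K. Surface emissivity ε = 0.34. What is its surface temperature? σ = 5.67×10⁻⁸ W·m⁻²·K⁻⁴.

T ≈ 353 K

Steady state: internal power = radiated power, P = εσA T⁴.
Radiating area A = 6L² = 0.5509 m².
T⁴ = P/(εσA) = 165/(0.34·5.67×10⁻⁸·0.5509) = 1.554×10¹⁰ K⁴.
T = (1.554×10¹⁰)^(1/4).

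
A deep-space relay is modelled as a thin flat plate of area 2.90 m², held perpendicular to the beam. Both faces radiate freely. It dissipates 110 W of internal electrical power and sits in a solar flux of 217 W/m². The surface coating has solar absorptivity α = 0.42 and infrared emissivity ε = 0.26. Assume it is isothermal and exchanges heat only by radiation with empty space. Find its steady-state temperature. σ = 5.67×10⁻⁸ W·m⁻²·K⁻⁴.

T ≈ 257 K

At steady state, absorbed solar power + internal power = radiated power.
Absorbed: α·S·A_cross = 0.42·217·2.900 = 264.3 W (cross-section A).
Total input = 264.3 + 110 = 374.3 W.
Radiated: εσ·A_surf·T⁴ with A_surf = 2A = 5.800 m².
T⁴ = 374.3/(0.26·5.67×10⁻⁸·5.800) = 4.378×10⁹ K⁴.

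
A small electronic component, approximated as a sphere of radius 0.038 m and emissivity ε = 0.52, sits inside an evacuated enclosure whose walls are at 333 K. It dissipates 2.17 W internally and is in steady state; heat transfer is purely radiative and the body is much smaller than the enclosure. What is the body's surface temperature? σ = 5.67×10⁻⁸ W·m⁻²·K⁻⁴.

T ≈ 358 K

For a small grey body in a large enclosure, net radiated power = εσA(T⁴ − T_w⁴).
Steady state: P = εσA(T⁴ − T_w⁴) with A = 4πr² = 0.01815 m².
T⁴ = P/(εσA) + T_w⁴ = 2.17/(0.52·5.67×10⁻⁸·0.01815) + (333)⁴
    = 4.056×10⁹ + 1.230×10¹⁰ = 1.635×10¹⁰ K⁴.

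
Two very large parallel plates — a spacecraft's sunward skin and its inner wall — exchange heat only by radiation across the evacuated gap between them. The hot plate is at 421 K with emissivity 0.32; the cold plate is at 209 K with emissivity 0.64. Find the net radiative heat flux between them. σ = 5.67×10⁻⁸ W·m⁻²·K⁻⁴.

q ≈ 454 W/m²

For two infinite grey parallel plates, q = σ(T₁⁴ − T₂⁴)/(1/ε₁ + 1/ε₂ − 1).
T₁⁴ − T₂⁴ = 3.141×10¹⁰ − 1.908×10⁹ = 2.951×10¹⁰ K⁴.
1/ε₁ + 1/ε₂ − 1 = 3.125 + 1.562 − 1 = 3.688.
q = 5.67×10⁻⁸ × 2.951×10¹⁰ / 3.688.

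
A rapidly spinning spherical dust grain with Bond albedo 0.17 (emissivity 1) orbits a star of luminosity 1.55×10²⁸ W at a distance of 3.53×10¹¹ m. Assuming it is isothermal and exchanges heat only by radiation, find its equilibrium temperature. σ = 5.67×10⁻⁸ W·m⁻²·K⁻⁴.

First find the stellar flux at distance d: S = L/(4πd²) = 1.55×10²⁸/(4π·(3.53×10¹¹)²) = 9899 W/m².
For an isothermal sphere, absorbed (1−a)S·πr² = emitted σ·4πr²·T⁴, so T⁴ = (1−a)S/(4σ).
T⁴ = 0.830·9899/(4·5.67×10⁻⁸) = 3.622×10¹⁰ K⁴.

T ≈ 436 K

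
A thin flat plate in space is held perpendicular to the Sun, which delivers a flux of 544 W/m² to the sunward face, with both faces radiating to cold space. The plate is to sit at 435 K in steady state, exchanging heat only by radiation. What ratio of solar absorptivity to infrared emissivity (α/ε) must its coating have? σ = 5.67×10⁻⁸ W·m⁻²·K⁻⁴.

Balance: αS·A = εσ·2A·T⁴ ⇒ α/ε = 2σT⁴/S.
α/ε = 2·5.67×10⁻⁸·(435)⁴/544 = 2·5.67×10⁻⁸·3.581×10¹⁰/544.

α/ε ≈ 7.46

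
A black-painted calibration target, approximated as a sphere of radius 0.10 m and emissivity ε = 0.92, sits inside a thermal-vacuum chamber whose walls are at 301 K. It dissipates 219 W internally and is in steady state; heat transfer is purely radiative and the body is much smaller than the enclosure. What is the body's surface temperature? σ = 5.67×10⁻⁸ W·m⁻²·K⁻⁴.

T ≈ 452 K

For a small grey body in a large enclosure, net radiated power = εσA(T⁴ − T_w⁴).
Steady state: P = εσA(T⁴ − T_w⁴) with A = 4πr² = 0.1257 m².
T⁴ = P/(εσA) + T_w⁴ = 219/(0.92·5.67×10⁻⁸·0.1257) + (301)⁴
    = 3.341×10¹⁰ + 8.209×10⁹ = 4.162×10¹⁰ K⁴.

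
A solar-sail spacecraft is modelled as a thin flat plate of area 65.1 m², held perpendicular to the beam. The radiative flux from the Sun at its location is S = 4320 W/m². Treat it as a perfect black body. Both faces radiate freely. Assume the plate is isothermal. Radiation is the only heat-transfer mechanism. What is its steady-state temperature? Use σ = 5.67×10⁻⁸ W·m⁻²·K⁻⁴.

T ≈ 442 K

At equilibrium, absorbed power = emitted power.
Absorbing cross-section = A = 65.10 m²; emitting surface = 2A = 130.2 m² (ratio 2).
S·A_cross = εσ·A_surf·T⁴  ⇒  T⁴ = S/(2σ).
T⁴ = 1.00·4320/(2·5.67×10⁻⁸) = 3.810×10¹⁰ K⁴.
T = (3.810×10¹⁰)^(1/4).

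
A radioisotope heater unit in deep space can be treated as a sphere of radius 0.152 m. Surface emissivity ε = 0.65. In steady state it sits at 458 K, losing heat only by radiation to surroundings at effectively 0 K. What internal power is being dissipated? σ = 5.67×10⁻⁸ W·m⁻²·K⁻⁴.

Steady state: P = εσA T⁴.
A = 4πr² = 0.2903 m²; T⁴ = (458)⁴ = 4.400×10¹⁰ K⁴.
P = 0.65 × 5.67×10⁻⁸ × 0.2903 × 4.400×10¹⁰.

P ≈ 471 W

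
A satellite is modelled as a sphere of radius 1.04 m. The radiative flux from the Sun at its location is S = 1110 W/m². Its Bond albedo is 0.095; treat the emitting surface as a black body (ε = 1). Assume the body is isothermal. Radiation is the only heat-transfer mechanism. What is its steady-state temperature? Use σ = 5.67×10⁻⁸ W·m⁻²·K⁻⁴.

T ≈ 258 K

At equilibrium, absorbed power = emitted power.
Absorbing cross-section = πr² = 3.398 m²; emitting surface = 4πr² = 13.59 m² (ratio 4).
(1−a)S·A_cross = εσ·A_surf·T⁴  ⇒  T⁴ = (1−a)S/(4σ).
T⁴ = 0.905·1110/(4·5.67×10⁻⁸) = 4.429×10⁹ K⁴.
T = (4.429×10⁹)^(1/4).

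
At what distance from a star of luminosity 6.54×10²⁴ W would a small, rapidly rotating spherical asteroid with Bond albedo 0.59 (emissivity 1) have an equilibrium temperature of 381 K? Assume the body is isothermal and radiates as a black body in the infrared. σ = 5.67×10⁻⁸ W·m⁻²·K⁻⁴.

For an isothermal black-emitting sphere, (1−a)S·πr² = σ·4πr²·T⁴ ⇒ S = 4σT⁴/(1−a).
S = 4·5.67×10⁻⁸·(381)⁴/0.410 = 11660 W/m².
Flux falls as S = L/(4πd²), so d = √(L/(4πS)) = √(6.54×10²⁴/(4π·11660)).

d ≈ 6.68×10⁹ m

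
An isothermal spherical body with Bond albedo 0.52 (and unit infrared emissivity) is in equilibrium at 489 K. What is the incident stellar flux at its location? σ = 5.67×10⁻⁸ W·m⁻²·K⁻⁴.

(1−a)S·πr² = σ·4πr²·T⁴ ⇒ S = 4σT⁴/(1−a).
S = 4·5.67×10⁻⁸·5.718×10¹⁰/0.480.

S ≈ 27000 W/m²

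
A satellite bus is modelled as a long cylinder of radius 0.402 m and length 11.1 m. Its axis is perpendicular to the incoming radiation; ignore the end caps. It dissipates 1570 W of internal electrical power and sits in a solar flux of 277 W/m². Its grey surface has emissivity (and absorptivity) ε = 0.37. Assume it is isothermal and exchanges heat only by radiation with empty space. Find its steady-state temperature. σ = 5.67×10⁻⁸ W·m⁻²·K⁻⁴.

At steady state, absorbed solar power + internal power = radiated power.
Absorbed: α·S·A_cross = 0.37·277·8.924 = 914.7 W (cross-section 2rL).
Total input = 914.7 + 1570 = 2485 W.
Radiated: εσ·A_surf·T⁴ with A_surf = 2πrL = 28.04 m².
T⁴ = 2485/(0.37·5.67×10⁻⁸·28.04) = 4.224×10⁹ K⁴.

T ≈ 255 K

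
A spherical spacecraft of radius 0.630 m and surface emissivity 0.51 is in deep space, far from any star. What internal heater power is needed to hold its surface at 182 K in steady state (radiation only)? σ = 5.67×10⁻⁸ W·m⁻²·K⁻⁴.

P ≈ 158 W

P = εσ·4πr²·T⁴.
4πr² = 4.988 m²; T⁴ = 1.097×10⁹ K⁴.
P = 0.51·5.67×10⁻⁸·4.988·1.097×10⁹.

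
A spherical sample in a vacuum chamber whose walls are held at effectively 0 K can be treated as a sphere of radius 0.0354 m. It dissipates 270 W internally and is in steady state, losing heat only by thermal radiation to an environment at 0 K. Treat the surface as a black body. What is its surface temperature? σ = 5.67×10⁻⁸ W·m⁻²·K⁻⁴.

T ≈ 742 K

Steady state: internal power = radiated power, P = εσA T⁴.
Radiating area A = 4πr² = 0.01575 m².
T⁴ = P/(εσA) = 270/(1.0·5.67×10⁻⁸·0.01575) = 3.024×10¹¹ K⁴.
T = (3.024×10¹¹)^(1/4).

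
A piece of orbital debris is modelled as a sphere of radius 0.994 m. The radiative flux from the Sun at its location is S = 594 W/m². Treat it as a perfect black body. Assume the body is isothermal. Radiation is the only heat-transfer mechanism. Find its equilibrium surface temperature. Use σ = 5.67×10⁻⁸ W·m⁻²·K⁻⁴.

T ≈ 226 K

At equilibrium, absorbed power = emitted power.
Absorbing cross-section = πr² = 3.104 m²; emitting surface = 4πr² = 12.42 m² (ratio 4).
S·A_cross = εσ·A_surf·T⁴  ⇒  T⁴ = S/(4σ).
T⁴ = 1.00·594/(4·5.67×10⁻⁸) = 2.619×10⁹ K⁴.
T = (2.619×10⁹)^(1/4).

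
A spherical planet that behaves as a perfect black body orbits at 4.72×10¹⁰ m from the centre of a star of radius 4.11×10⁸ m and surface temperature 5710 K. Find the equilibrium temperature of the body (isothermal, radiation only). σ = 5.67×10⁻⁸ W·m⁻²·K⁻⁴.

T ≈ 377 K

The star's surface emits σT_*⁴; at distance d the flux is S = σT_*⁴(R_*/d)².
S = 5.67×10⁻⁸·(5710)⁴·(4.11×10⁸/4.72×10¹⁰)² = 4570 W/m².
For an isothermal sphere T⁴ = (1−a)S/(4σ) = 2.015×10¹⁰ K⁴.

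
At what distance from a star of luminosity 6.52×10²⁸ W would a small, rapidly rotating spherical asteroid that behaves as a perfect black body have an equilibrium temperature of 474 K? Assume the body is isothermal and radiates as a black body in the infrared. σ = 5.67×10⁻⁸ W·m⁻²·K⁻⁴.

For an isothermal black-emitting sphere, (1−a)S·πr² = σ·4πr²·T⁴ ⇒ S = 4σT⁴/(1−a).
S = 4·5.67×10⁻⁸·(474)⁴/1.00 = 11450 W/m².
Flux falls as S = L/(4πd²), so d = √(L/(4πS)) = √(6.52×10²⁸/(4π·11450)).

d ≈ 6.73×10¹¹ m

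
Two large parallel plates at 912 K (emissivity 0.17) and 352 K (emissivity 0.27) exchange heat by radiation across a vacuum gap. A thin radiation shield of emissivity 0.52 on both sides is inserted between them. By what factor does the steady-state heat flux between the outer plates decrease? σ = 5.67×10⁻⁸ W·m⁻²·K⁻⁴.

Without shield: q₀ = σΔ(T⁴)/(1/ε₁+1/ε₂−1) with denominator 8.586.
With shield the two gaps are in series; the resistances add: (1/ε₁+1/ε_s−1)+(1/ε_s+1/ε₂−1) = 6.805+4.627 = 11.43.
Heat-flux ratio q₀/q = 11.43/8.586.

factor ≈ 1.33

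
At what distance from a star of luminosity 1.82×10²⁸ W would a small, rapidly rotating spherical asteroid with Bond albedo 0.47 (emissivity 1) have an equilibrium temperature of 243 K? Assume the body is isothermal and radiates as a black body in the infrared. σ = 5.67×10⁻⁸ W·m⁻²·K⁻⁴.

d ≈ 9.85×10¹¹ m

For an isothermal black-emitting sphere, (1−a)S·πr² = σ·4πr²·T⁴ ⇒ S = 4σT⁴/(1−a).
S = 4·5.67×10⁻⁸·(243)⁴/0.530 = 1492 W/m².
Flux falls as S = L/(4πd²), so d = √(L/(4πS)) = √(1.82×10²⁸/(4π·1492)).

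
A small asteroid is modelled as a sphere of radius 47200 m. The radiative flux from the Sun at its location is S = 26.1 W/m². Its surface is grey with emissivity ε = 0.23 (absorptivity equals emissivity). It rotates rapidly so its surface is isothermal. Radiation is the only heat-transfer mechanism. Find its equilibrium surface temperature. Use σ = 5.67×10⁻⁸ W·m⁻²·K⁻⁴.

T ≈ 104 K

At equilibrium, absorbed power = emitted power.
Absorbing cross-section = πr² = 6.999×10⁹ m²; emitting surface = 4πr² = 2.800×10¹⁰ m² (ratio 4).
εS·A_cross = εσ·A_surf·T⁴  ⇒  T⁴ = S/(4σ)   (ε cancels).
T⁴ = 26.1/(4·5.67×10⁻⁸) = 1.151×10⁸ K⁴.
T = (1.151×10⁸)^(1/4).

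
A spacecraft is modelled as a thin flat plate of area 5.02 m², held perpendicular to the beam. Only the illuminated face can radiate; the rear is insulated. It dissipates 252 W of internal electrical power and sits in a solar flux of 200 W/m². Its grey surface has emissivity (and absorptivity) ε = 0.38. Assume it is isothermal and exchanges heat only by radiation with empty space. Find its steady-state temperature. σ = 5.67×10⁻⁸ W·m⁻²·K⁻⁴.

T ≈ 277 K

At steady state, absorbed solar power + internal power = radiated power.
Absorbed: α·S·A_cross = 0.38·200·5.020 = 381.5 W (cross-section A).
Total input = 381.5 + 252 = 633.5 W.
Radiated: εσ·A_surf·T⁴ with A_surf = A = 5.020 m².
T⁴ = 633.5/(0.38·5.67×10⁻⁸·5.020) = 5.857×10⁹ K⁴.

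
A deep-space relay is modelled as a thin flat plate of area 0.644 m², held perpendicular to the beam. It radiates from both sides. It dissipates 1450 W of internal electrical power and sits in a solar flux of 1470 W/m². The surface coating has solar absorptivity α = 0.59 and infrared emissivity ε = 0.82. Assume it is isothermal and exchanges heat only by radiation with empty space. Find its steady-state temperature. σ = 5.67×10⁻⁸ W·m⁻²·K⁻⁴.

T ≈ 428 K

At steady state, absorbed solar power + internal power = radiated power.
Absorbed: α·S·A_cross = 0.59·1470·0.6440 = 558.5 W (cross-section A).
Total input = 558.5 + 1450 = 2009 W.
Radiated: εσ·A_surf·T⁴ with A_surf = 2A = 1.288 m².
T⁴ = 2009/(0.82·5.67×10⁻⁸·1.288) = 3.354×10¹⁰ K⁴.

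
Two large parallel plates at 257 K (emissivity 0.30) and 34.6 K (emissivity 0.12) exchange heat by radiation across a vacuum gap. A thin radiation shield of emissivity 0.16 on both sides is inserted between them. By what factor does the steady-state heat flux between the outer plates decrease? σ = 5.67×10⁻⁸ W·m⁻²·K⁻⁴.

Without shield: q₀ = σΔ(T⁴)/(1/ε₁+1/ε₂−1) with denominator 10.67.
With shield the two gaps are in series; the resistances add: (1/ε₁+1/ε_s−1)+(1/ε_s+1/ε₂−1) = 8.583+13.58 = 22.17.
Heat-flux ratio q₀/q = 22.17/10.67.

factor ≈ 2.08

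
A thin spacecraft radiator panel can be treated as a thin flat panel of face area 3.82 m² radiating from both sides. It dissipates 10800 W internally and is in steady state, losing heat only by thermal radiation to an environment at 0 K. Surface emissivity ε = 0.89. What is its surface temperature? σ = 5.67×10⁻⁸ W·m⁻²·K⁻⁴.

Steady state: internal power = radiated power, P = εσA T⁴.
Radiating area A = 2·3.82 = 7.640 m².
T⁴ = P/(εσA) = 10800/(0.89·5.67×10⁻⁸·7.640) = 2.801×10¹⁰ K⁴.
T = (2.801×10¹⁰)^(1/4).

T ≈ 409 K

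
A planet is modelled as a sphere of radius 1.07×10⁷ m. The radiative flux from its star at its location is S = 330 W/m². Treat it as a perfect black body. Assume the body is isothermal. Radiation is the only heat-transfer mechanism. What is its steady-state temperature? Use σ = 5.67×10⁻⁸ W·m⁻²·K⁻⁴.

T ≈ 195 K

At equilibrium, absorbed power = emitted power.
Absorbing cross-section = πr² = 3.597×10¹⁴ m²; emitting surface = 4πr² = 1.439×10¹⁵ m² (ratio 4).
S·A_cross = εσ·A_surf·T⁴  ⇒  T⁴ = S/(4σ).
T⁴ = 1.00·330/(4·5.67×10⁻⁸) = 1.455×10⁹ K⁴.
T = (1.455×10⁹)^(1/4).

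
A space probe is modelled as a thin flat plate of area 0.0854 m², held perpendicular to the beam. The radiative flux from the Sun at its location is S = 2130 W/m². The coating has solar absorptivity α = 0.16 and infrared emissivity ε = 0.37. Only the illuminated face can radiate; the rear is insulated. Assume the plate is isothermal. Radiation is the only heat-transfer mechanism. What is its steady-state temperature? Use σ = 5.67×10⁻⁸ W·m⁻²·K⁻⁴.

At equilibrium, absorbed power = emitted power.
Absorbing cross-section = A = 0.08540 m²; emitting surface = A = 0.08540 m² (ratio 1).
αS·A_cross = εσ·A_surf·T⁴  ⇒  T⁴ = αS/(ε·1σ).
T⁴ = 0.160·2130/(0.37·1·5.67×10⁻⁸) = 1.624×10¹⁰ K⁴.
T = (1.624×10¹⁰)^(1/4).

T ≈ 357 K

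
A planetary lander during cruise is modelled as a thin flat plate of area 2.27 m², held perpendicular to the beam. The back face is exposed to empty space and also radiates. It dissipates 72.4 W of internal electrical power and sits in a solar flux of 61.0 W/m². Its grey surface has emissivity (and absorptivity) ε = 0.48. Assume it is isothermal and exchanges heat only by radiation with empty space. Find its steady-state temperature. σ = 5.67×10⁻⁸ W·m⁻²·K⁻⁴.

T ≈ 183 K

At steady state, absorbed solar power + internal power = radiated power.
Absorbed: α·S·A_cross = 0.48·61.0·2.270 = 66.47 W (cross-section A).
Total input = 66.47 + 72.4 = 138.9 W.
Radiated: εσ·A_surf·T⁴ with A_surf = 2A = 4.540 m².
T⁴ = 138.9/(0.48·5.67×10⁻⁸·4.540) = 1.124×10⁹ K⁴.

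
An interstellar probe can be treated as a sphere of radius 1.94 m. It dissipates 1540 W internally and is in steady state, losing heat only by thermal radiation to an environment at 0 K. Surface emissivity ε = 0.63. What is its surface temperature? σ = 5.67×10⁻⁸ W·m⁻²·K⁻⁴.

Steady state: internal power = radiated power, P = εσA T⁴.
Radiating area A = 4πr² = 47.29 m².
T⁴ = P/(εσA) = 1540/(0.63·5.67×10⁻⁸·47.29) = 9.116×10⁸ K⁴.
T = (9.116×10⁸)^(1/4).

T ≈ 174 K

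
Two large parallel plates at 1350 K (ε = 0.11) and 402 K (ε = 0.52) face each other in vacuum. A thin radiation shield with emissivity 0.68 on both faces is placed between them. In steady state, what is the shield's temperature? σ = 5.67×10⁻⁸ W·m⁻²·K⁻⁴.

In steady state the net flux on the hot side equals that on the cold side.
σ(T₁⁴−T_s⁴)/D₁ = σ(T_s⁴−T₂⁴)/D₂, with D₁ = 1/ε₁+1/ε_s−1 = 9.561, D₂ = 1/ε_s+1/ε₂−1 = 2.394.
Solve for T_s⁴: T_s⁴ = (D₂·T₁⁴ + D₁·T₂⁴)/(D₁+D₂) = 6.859×10¹¹ K⁴.

T_s ≈ 910 K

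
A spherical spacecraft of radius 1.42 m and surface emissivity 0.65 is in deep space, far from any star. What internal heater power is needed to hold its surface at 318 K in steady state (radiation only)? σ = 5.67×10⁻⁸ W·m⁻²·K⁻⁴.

P ≈ 9550 W

P = εσ·4πr²·T⁴.
4πr² = 25.34 m²; T⁴ = 1.023×10¹⁰ K⁴.
P = 0.65·5.67×10⁻⁸·25.34·1.023×10¹⁰.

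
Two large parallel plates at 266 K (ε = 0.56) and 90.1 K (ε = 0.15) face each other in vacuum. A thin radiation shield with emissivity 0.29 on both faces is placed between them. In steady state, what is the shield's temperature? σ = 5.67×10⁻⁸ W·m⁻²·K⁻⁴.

In steady state the net flux on the hot side equals that on the cold side.
σ(T₁⁴−T_s⁴)/D₁ = σ(T_s⁴−T₂⁴)/D₂, with D₁ = 1/ε₁+1/ε_s−1 = 4.234, D₂ = 1/ε_s+1/ε₂−1 = 9.115.
Solve for T_s⁴: T_s⁴ = (D₂·T₁⁴ + D₁·T₂⁴)/(D₁+D₂) = 3.439×10⁹ K⁴.

T_s ≈ 242 K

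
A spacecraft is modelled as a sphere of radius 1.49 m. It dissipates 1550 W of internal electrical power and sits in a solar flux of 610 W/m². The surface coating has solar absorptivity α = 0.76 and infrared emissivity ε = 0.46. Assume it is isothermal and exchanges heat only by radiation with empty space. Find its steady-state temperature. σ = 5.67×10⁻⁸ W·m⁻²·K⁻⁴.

T ≈ 285 K

At steady state, absorbed solar power + internal power = radiated power.
Absorbed: α·S·A_cross = 0.76·610·6.975 = 3233 W (cross-section πr²).
Total input = 3233 + 1550 = 4783 W.
Radiated: εσ·A_surf·T⁴ with A_surf = 4πr² = 27.90 m².
T⁴ = 4783/(0.46·5.67×10⁻⁸·27.90) = 6.574×10⁹ K⁴.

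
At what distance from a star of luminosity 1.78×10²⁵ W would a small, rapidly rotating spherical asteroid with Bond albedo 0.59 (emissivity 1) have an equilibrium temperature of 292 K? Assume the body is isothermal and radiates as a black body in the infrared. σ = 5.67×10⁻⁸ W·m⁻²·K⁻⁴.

d ≈ 1.88×10¹⁰ m

For an isothermal black-emitting sphere, (1−a)S·πr² = σ·4πr²·T⁴ ⇒ S = 4σT⁴/(1−a).
S = 4·5.67×10⁻⁸·(292)⁴/0.410 = 4022 W/m².
Flux falls as S = L/(4πd²), so d = √(L/(4πS)) = √(1.78×10²⁵/(4π·4022)).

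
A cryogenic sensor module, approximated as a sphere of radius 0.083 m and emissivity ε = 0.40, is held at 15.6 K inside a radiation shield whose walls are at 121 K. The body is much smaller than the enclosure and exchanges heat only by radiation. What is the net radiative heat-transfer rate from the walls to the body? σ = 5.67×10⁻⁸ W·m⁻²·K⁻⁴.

P_net ≈ 0.421 W

For a small grey body in a large enclosure: P_net = εσA(T_body⁴ − T_wall⁴).
A = 4πr² = 0.08657 m²; T_body⁴ − T_wall⁴ = 59220 − 2.144×10⁸ = -2.143×10⁸ K⁴.
|P_net| = 0.40·5.67×10⁻⁸·0.08657·2.143×10⁸.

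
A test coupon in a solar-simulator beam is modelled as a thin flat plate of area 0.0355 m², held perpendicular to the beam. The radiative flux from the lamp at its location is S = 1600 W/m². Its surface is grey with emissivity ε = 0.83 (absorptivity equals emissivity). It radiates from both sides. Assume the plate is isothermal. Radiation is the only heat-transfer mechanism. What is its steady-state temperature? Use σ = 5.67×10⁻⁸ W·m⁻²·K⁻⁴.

T ≈ 345 K

At equilibrium, absorbed power = emitted power.
Absorbing cross-section = A = 0.03550 m²; emitting surface = 2A = 0.07100 m² (ratio 2).
εS·A_cross = εσ·A_surf·T⁴  ⇒  T⁴ = S/(2σ)   (ε cancels).
T⁴ = 1600/(2·5.67×10⁻⁸) = 1.411×10¹⁰ K⁴.
T = (1.411×10¹⁰)^(1/4).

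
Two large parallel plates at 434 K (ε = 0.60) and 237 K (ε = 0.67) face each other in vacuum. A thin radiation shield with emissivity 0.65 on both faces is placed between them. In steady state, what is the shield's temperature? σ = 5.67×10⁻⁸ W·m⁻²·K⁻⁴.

In steady state the net flux on the hot side equals that on the cold side.
σ(T₁⁴−T_s⁴)/D₁ = σ(T_s⁴−T₂⁴)/D₂, with D₁ = 1/ε₁+1/ε_s−1 = 2.205, D₂ = 1/ε_s+1/ε₂−1 = 2.031.
Solve for T_s⁴: T_s⁴ = (D₂·T₁⁴ + D₁·T₂⁴)/(D₁+D₂) = 1.865×10¹⁰ K⁴.

T_s ≈ 370 K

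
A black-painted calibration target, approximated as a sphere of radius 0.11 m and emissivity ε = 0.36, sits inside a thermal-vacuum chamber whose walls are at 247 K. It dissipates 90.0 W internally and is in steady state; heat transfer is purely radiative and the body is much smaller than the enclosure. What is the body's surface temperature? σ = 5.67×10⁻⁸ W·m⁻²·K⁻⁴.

T ≈ 425 K

For a small grey body in a large enclosure, net radiated power = εσA(T⁴ − T_w⁴).
Steady state: P = εσA(T⁴ − T_w⁴) with A = 4πr² = 0.1521 m².
T⁴ = P/(εσA) + T_w⁴ = 90.0/(0.36·5.67×10⁻⁸·0.1521) + (247)⁴
    = 2.900×10¹⁰ + 3.722×10⁹ = 3.272×10¹⁰ K⁴.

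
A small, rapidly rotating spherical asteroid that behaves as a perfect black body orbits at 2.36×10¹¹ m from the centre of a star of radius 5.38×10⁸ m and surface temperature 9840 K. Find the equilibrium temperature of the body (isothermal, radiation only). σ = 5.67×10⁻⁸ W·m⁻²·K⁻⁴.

The star's surface emits σT_*⁴; at distance d the flux is S = σT_*⁴(R_*/d)².
S = 5.67×10⁻⁸·(9840)⁴·(5.38×10⁸/2.36×10¹¹)² = 2763 W/m².
For an isothermal sphere T⁴ = (1−a)S/(4σ) = 1.218×10¹⁰ K⁴.

T ≈ 332 K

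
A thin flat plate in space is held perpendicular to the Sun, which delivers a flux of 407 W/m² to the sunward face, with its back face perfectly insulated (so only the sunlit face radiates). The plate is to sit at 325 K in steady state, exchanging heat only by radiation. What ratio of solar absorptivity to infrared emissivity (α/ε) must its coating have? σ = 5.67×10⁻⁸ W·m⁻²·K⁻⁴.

Balance: αS·A = εσ·1A·T⁴ ⇒ α/ε = σT⁴/S.
α/ε = 5.67×10⁻⁸·(325)⁴/407 = 5.67×10⁻⁸·1.116×10¹⁰/407.

α/ε ≈ 1.55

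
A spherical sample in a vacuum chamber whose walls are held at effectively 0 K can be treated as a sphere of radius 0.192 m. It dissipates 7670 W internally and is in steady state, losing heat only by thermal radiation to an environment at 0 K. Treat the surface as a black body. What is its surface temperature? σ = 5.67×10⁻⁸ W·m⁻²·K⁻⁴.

T ≈ 735 K

Steady state: internal power = radiated power, P = εσA T⁴.
Radiating area A = 4πr² = 0.4632 m².
T⁴ = P/(εσA) = 7670/(1.0·5.67×10⁻⁸·0.4632) = 2.920×10¹¹ K⁴.
T = (2.920×10¹¹)^(1/4).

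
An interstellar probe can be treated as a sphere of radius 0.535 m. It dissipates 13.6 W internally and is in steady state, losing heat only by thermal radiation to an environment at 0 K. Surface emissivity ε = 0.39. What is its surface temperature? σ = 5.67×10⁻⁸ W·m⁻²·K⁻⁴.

Steady state: internal power = radiated power, P = εσA T⁴.
Radiating area A = 4πr² = 3.597 m².
T⁴ = P/(εσA) = 13.6/(0.39·5.67×10⁻⁸·3.597) = 1.710×10⁸ K⁴.
T = (1.710×10⁸)^(1/4).

T ≈ 114 K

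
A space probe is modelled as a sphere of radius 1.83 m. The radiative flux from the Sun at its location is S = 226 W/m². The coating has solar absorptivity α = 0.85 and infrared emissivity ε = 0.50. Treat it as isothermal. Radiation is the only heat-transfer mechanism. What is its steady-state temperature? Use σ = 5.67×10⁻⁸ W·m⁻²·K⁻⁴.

T ≈ 203 K

At equilibrium, absorbed power = emitted power.
Absorbing cross-section = πr² = 10.52 m²; emitting surface = 4πr² = 42.08 m² (ratio 4).
αS·A_cross = εσ·A_surf·T⁴  ⇒  T⁴ = αS/(ε·4σ).
T⁴ = 0.850·226/(0.50·4·5.67×10⁻⁸) = 1.694×10⁹ K⁴.
T = (1.694×10⁹)^(1/4).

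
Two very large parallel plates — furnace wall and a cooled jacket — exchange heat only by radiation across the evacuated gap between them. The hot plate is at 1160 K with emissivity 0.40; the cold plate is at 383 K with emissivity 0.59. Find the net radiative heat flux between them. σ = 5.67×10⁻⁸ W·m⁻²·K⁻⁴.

q ≈ 31800 W/m²

For two infinite grey parallel plates, q = σ(T₁⁴ − T₂⁴)/(1/ε₁ + 1/ε₂ − 1).
T₁⁴ − T₂⁴ = 1.811×10¹² − 2.152×10¹⁰ = 1.789×10¹² K⁴.
1/ε₁ + 1/ε₂ − 1 = 2.500 + 1.695 − 1 = 3.195.
q = 5.67×10⁻⁸ × 1.789×10¹² / 3.195.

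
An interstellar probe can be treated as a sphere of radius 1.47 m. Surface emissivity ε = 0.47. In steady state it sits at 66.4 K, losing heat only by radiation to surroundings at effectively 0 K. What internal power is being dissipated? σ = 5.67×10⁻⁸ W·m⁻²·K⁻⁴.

P ≈ 14.1 W

Steady state: P = εσA T⁴.
A = 4πr² = 27.15 m²; T⁴ = (66.4)⁴ = 1.944×10⁷ K⁴.
P = 0.47 × 5.67×10⁻⁸ × 27.15 × 1.944×10⁷.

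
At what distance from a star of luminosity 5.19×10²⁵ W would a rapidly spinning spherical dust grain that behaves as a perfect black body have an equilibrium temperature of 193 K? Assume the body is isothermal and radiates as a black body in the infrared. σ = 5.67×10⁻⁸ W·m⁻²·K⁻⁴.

For an isothermal black-emitting sphere, (1−a)S·πr² = σ·4πr²·T⁴ ⇒ S = 4σT⁴/(1−a).
S = 4·5.67×10⁻⁸·(193)⁴/1.00 = 314.7 W/m².
Flux falls as S = L/(4πd²), so d = √(L/(4πS)) = √(5.19×10²⁵/(4π·314.7)).

d ≈ 1.15×10¹¹ m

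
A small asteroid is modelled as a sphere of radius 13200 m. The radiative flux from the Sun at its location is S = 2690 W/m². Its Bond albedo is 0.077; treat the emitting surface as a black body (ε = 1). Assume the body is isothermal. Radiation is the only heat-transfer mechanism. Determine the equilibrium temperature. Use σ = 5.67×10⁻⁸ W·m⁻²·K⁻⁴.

T ≈ 323 K

At equilibrium, absorbed power = emitted power.
Absorbing cross-section = πr² = 5.474×10⁸ m²; emitting surface = 4πr² = 2.190×10⁹ m² (ratio 4).
(1−a)S·A_cross = εσ·A_surf·T⁴  ⇒  T⁴ = (1−a)S/(4σ).
T⁴ = 0.923·2690/(4·5.67×10⁻⁸) = 1.095×10¹⁰ K⁴.
T = (1.095×10¹⁰)^(1/4).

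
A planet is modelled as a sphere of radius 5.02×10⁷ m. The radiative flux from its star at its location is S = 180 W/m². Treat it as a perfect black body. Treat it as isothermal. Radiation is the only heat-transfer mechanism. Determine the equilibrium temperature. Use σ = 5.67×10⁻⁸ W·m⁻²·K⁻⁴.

T ≈ 168 K

At equilibrium, absorbed power = emitted power.
Absorbing cross-section = πr² = 7.917×10¹⁵ m²; emitting surface = 4πr² = 3.167×10¹⁶ m² (ratio 4).
S·A_cross = εσ·A_surf·T⁴  ⇒  T⁴ = S/(4σ).
T⁴ = 1.00·180/(4·5.67×10⁻⁸) = 7.937×10⁸ K⁴.
T = (7.937×10⁸)^(1/4).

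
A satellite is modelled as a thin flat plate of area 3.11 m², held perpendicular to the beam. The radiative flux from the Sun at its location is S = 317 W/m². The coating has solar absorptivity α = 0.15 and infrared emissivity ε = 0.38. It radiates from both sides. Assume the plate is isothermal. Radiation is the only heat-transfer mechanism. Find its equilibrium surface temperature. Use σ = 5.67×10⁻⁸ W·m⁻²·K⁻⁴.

T ≈ 182 K

At equilibrium, absorbed power = emitted power.
Absorbing cross-section = A = 3.110 m²; emitting surface = 2A = 6.220 m² (ratio 2).
αS·A_cross = εσ·A_surf·T⁴  ⇒  T⁴ = αS/(ε·2σ).
T⁴ = 0.150·317/(0.38·2·5.67×10⁻⁸) = 1.103×10⁹ K⁴.
T = (1.103×10⁹)^(1/4).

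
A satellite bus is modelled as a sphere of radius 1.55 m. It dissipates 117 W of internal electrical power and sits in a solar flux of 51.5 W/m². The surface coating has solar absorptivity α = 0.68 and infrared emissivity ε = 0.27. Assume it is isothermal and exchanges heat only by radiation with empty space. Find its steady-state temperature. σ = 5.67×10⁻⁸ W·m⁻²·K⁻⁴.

T ≈ 169 K

At steady state, absorbed solar power + internal power = radiated power.
Absorbed: α·S·A_cross = 0.68·51.5·7.548 = 264.3 W (cross-section πr²).
Total input = 264.3 + 117 = 381.3 W.
Radiated: εσ·A_surf·T⁴ with A_surf = 4πr² = 30.19 m².
T⁴ = 381.3/(0.27·5.67×10⁻⁸·30.19) = 8.250×10⁸ K⁴.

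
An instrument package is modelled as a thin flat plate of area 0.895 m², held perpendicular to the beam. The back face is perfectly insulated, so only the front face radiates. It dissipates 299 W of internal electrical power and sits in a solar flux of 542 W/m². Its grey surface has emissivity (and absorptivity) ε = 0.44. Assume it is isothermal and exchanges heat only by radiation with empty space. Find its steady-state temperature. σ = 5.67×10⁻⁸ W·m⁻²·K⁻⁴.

T ≈ 389 K

At steady state, absorbed solar power + internal power = radiated power.
Absorbed: α·S·A_cross = 0.44·542·0.8950 = 213.4 W (cross-section A).
Total input = 213.4 + 299 = 512.4 W.
Radiated: εσ·A_surf·T⁴ with A_surf = A = 0.8950 m².
T⁴ = 512.4/(0.44·5.67×10⁻⁸·0.8950) = 2.295×10¹⁰ K⁴.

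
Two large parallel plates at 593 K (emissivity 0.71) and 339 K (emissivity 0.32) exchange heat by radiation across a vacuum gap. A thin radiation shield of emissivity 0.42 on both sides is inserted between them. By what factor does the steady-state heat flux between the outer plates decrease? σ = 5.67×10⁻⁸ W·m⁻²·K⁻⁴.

Without shield: q₀ = σΔ(T⁴)/(1/ε₁+1/ε₂−1) with denominator 3.533.
With shield the two gaps are in series; the resistances add: (1/ε₁+1/ε_s−1)+(1/ε_s+1/ε₂−1) = 2.789+4.506 = 7.295.
Heat-flux ratio q₀/q = 7.295/3.533.

factor ≈ 2.06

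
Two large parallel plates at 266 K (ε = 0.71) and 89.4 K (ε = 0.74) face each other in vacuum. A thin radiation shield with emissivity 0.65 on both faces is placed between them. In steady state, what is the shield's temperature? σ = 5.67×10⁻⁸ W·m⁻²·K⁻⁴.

In steady state the net flux on the hot side equals that on the cold side.
σ(T₁⁴−T_s⁴)/D₁ = σ(T_s⁴−T₂⁴)/D₂, with D₁ = 1/ε₁+1/ε_s−1 = 1.947, D₂ = 1/ε_s+1/ε₂−1 = 1.890.
Solve for T_s⁴: T_s⁴ = (D₂·T₁⁴ + D₁·T₂⁴)/(D₁+D₂) = 2.498×10⁹ K⁴.

T_s ≈ 224 K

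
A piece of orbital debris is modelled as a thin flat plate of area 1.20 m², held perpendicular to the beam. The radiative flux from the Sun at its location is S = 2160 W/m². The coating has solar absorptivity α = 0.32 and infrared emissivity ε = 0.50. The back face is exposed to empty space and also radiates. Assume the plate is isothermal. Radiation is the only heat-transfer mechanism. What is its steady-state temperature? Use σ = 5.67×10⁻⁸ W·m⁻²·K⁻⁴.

At equilibrium, absorbed power = emitted power.
Absorbing cross-section = A = 1.200 m²; emitting surface = 2A = 2.400 m² (ratio 2).
αS·A_cross = εσ·A_surf·T⁴  ⇒  T⁴ = αS/(ε·2σ).
T⁴ = 0.320·2160/(0.50·2·5.67×10⁻⁸) = 1.219×10¹⁰ K⁴.
T = (1.219×10¹⁰)^(1/4).

T ≈ 332 K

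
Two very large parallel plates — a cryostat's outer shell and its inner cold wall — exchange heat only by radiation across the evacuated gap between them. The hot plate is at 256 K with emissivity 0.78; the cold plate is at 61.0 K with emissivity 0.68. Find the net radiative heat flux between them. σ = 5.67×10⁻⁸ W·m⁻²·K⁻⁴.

q ≈ 138 W/m²

For two infinite grey parallel plates, q = σ(T₁⁴ − T₂⁴)/(1/ε₁ + 1/ε₂ − 1).
T₁⁴ − T₂⁴ = 4.295×10⁹ − 1.385×10⁷ = 4.281×10⁹ K⁴.
1/ε₁ + 1/ε₂ − 1 = 1.282 + 1.471 − 1 = 1.753.
q = 5.67×10⁻⁸ × 4.281×10⁹ / 1.753.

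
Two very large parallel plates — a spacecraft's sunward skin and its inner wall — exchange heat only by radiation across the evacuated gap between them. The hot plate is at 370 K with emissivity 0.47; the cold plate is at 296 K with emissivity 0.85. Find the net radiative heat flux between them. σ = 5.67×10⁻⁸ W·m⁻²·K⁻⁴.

q ≈ 272 W/m²

For two infinite grey parallel plates, q = σ(T₁⁴ − T₂⁴)/(1/ε₁ + 1/ε₂ − 1).
T₁⁴ − T₂⁴ = 1.874×10¹⁰ − 7.677×10⁹ = 1.107×10¹⁰ K⁴.
1/ε₁ + 1/ε₂ − 1 = 2.128 + 1.176 − 1 = 2.304.
q = 5.67×10⁻⁸ × 1.107×10¹⁰ / 2.304.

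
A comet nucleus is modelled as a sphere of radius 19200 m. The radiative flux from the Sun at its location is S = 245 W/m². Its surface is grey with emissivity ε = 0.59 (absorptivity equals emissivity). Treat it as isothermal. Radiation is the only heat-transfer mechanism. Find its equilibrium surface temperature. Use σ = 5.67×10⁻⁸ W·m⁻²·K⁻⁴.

T ≈ 181 K

At equilibrium, absorbed power = emitted power.
Absorbing cross-section = πr² = 1.158×10⁹ m²; emitting surface = 4πr² = 4.632×10⁹ m² (ratio 4).
εS·A_cross = εσ·A_surf·T⁴  ⇒  T⁴ = S/(4σ)   (ε cancels).
T⁴ = 245/(4·5.67×10⁻⁸) = 1.080×10⁹ K⁴.
T = (1.080×10⁹)^(1/4).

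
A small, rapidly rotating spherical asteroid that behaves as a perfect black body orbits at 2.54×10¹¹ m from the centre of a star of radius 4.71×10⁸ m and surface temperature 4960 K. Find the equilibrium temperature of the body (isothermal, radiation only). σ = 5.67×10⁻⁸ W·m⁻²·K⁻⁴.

The star's surface emits σT_*⁴; at distance d the flux is S = σT_*⁴(R_*/d)².
S = 5.67×10⁻⁸·(4960)⁴·(4.71×10⁸/2.54×10¹¹)² = 118.0 W/m².
For an isothermal sphere T⁴ = (1−a)S/(4σ) = 5.203×10⁸ K⁴.

T ≈ 151 K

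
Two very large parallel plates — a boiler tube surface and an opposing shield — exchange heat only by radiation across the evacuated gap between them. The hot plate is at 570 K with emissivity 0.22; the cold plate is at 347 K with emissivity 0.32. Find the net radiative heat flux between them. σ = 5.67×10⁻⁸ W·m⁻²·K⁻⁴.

q ≈ 774 W/m²

For two infinite grey parallel plates, q = σ(T₁⁴ − T₂⁴)/(1/ε₁ + 1/ε₂ − 1).
T₁⁴ − T₂⁴ = 1.056×10¹¹ − 1.450×10¹⁰ = 9.106×10¹⁰ K⁴.
1/ε₁ + 1/ε₂ − 1 = 4.545 + 3.125 − 1 = 6.670.
q = 5.67×10⁻⁸ × 9.106×10¹⁰ / 6.670.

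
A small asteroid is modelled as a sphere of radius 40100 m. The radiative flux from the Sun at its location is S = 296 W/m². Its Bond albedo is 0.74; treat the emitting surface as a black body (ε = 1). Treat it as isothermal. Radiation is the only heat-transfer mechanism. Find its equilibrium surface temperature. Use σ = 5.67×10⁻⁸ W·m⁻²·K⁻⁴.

At equilibrium, absorbed power = emitted power.
Absorbing cross-section = πr² = 5.052×10⁹ m²; emitting surface = 4πr² = 2.021×10¹⁰ m² (ratio 4).
(1−a)S·A_cross = εσ·A_surf·T⁴  ⇒  T⁴ = (1−a)S/(4σ).
T⁴ = 0.260·296/(4·5.67×10⁻⁸) = 3.393×10⁸ K⁴.
T = (3.393×10⁸)^(1/4).

T ≈ 136 K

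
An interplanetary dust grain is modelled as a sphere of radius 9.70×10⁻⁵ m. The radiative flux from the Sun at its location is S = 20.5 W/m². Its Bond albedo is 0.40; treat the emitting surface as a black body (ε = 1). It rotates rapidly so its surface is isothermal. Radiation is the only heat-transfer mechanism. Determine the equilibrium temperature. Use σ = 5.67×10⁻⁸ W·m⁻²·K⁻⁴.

At equilibrium, absorbed power = emitted power.
Absorbing cross-section = πr² = 2.956×10⁻⁸ m²; emitting surface = 4πr² = 1.182×10⁻⁷ m² (ratio 4).
(1−a)S·A_cross = εσ·A_surf·T⁴  ⇒  T⁴ = (1−a)S/(4σ).
T⁴ = 0.600·20.5/(4·5.67×10⁻⁸) = 5.423×10⁷ K⁴.
T = (5.423×10⁷)^(1/4).

T ≈ 85.8 K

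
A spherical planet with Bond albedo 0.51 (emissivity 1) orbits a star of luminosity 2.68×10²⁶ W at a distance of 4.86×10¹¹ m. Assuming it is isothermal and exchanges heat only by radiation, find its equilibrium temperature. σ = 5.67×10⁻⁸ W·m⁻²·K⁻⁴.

First find the stellar flux at distance d: S = L/(4πd²) = 2.68×10²⁶/(4π·(4.86×10¹¹)²) = 90.29 W/m².
For an isothermal sphere, absorbed (1−a)S·πr² = emitted σ·4πr²·T⁴, so T⁴ = (1−a)S/(4σ).
T⁴ = 0.490·90.29/(4·5.67×10⁻⁸) = 1.951×10⁸ K⁴.

T ≈ 118 K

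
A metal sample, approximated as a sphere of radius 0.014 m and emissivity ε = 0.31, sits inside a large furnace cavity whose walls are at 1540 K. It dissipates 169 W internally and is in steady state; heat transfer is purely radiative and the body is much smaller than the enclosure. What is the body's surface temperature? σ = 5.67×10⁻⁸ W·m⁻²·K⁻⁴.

For a small grey body in a large enclosure, net radiated power = εσA(T⁴ − T_w⁴).
Steady state: P = εσA(T⁴ − T_w⁴) with A = 4πr² = 0.002463 m².
T⁴ = P/(εσA) + T_w⁴ = 169/(0.31·5.67×10⁻⁸·0.002463) + (1540)⁴
    = 3.904×10¹² + 5.624×10¹² = 9.528×10¹² K⁴.

T ≈ 1760 K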